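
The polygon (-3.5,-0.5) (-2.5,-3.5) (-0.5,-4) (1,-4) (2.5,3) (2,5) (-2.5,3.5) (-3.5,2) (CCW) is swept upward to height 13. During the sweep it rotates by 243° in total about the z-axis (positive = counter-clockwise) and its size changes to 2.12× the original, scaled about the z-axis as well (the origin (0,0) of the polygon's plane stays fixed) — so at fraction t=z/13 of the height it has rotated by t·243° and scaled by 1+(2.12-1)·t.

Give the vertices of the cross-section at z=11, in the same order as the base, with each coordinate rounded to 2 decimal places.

t = z/height = 11/13 = 0.846154
s = 1 + (scale-1)·z/height = 1 + (2.12-1)·11/13 = 1.947692
θ = twist·z/height = 243°·11/13 = 205.6154° = 3.588665 rad
cos θ = -0.901716, sin θ = -0.432328 (intermediates below are computed at full precision and shown rounded to 5 d.p.)
v1: (-3.5,-0.5) → rotate → (2.93984,1.96401) → ×s → (5.72591,3.82528) → (5.73,3.83)
v2: (-2.5,-3.5) → rotate → (0.74114,4.23683) → ×s → (1.44352,8.25204) → (1.44,8.25)
v3: (-0.5,-4) → rotate → (-1.27845,3.82303) → ×s → (-2.49003,7.44609) → (-2.49,7.45)
v4: (1,-4) → rotate → (-2.63103,3.17454) → ×s → (-5.12443,6.18302) → (-5.12,6.18)
v5: (2.5,3) → rotate → (-0.95731,-3.78597) → ×s → (-1.86454,-7.37390) → (-1.86,-7.37)
v6: (2,5) → rotate → (0.35821,-5.37324) → ×s → (0.69768,-10.46541) → (0.70,-10.47)
v7: (-2.5,3.5) → rotate → (3.76744,-2.07519) → ×s → (7.33781,-4.04183) → (7.34,-4.04)
v8: (-3.5,2) → rotate → (4.02066,-0.29029) → ×s → (7.83102,-0.56539) → (7.83,-0.57)

Cross-section at z=11: (5.73,3.83) (1.44,8.25) (-2.49,7.45) (-5.12,6.18) (-1.86,-7.37) (0.70,-10.47) (7.34,-4.04) (7.83,-0.57)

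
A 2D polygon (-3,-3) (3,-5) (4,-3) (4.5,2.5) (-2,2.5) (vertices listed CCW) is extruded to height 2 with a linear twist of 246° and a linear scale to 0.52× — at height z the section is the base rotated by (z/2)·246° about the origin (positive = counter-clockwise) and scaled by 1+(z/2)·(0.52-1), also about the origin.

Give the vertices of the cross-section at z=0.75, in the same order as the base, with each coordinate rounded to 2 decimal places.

t = z/height = 0.75/2 = 0.375
s = 1 + (scale-1)·z/height = 1 + (0.52-1)·0.75/2 = 0.820000
θ = twist·z/height = 246°·0.75/2 = 92.2500° = 1.610066 rad
cos θ = -0.039260, sin θ = 0.999229 (intermediates below are computed at full precision and shown rounded to 5 d.p.)
v1: (-3,-3) → rotate → (3.11547,-2.87991) → ×s → (2.55468,-2.36152) → (2.55,-2.36)
v2: (3,-5) → rotate → (4.87837,3.19399) → ×s → (4.00026,2.61907) → (4.00,2.62)
v3: (4,-3) → rotate → (2.84065,4.11470) → ×s → (2.32933,3.37405) → (2.33,3.37)
v4: (4.5,2.5) → rotate → (-2.67474,4.39838) → ×s → (-2.19329,3.60667) → (-2.19,3.61)
v5: (-2,2.5) → rotate → (-2.41955,-2.09661) → ×s → (-1.98403,-1.71922) → (-1.98,-1.72)

Cross-section at z=0.75: (2.55,-2.36) (4.00,2.62) (2.33,3.37) (-2.19,3.61) (-1.98,-1.72)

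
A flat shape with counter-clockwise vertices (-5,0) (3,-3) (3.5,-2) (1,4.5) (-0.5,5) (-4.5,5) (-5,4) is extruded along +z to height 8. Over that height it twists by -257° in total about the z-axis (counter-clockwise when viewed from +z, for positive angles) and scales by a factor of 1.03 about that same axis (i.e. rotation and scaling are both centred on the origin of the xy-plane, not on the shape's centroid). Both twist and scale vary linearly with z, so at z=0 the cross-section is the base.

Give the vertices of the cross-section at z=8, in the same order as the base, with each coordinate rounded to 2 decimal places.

t = z/height = 8/8 = 1
s = 1 + (scale-1)·z/height = 1 + (1.03-1)·8/8 = 1.030000
θ = twist·z/height = -257°·8/8 = -257.0000° = -4.485496 rad
cos θ = -0.224951, sin θ = 0.974370 (intermediates below are computed at full precision and shown rounded to 5 d.p.)
v1: (-5,0) → rotate → (1.12476,-4.87185) → ×s → (1.15850,-5.01801) → (1.16,-5.02)
v2: (3,-3) → rotate → (2.24826,3.59796) → ×s → (2.31570,3.70590) → (2.32,3.71)
v3: (3.5,-2) → rotate → (1.16141,3.86020) → ×s → (1.19625,3.97600) → (1.20,3.98)
v4: (1,4.5) → rotate → (-4.60962,-0.03791) → ×s → (-4.74790,-0.03905) → (-4.75,-0.04)
v5: (-0.5,5) → rotate → (-4.75937,-1.61194) → ×s → (-4.90216,-1.66030) → (-4.90,-1.66)
v6: (-4.5,5) → rotate → (-3.85957,-5.50942) → ×s → (-3.97536,-5.67470) → (-3.98,-5.67)
v7: (-5,4) → rotate → (-2.77272,-5.77165) → ×s → (-2.85591,-5.94480) → (-2.86,-5.94)

Cross-section at z=8: (1.16,-5.02) (2.32,3.71) (1.20,3.98) (-4.75,-0.04) (-4.90,-1.66) (-3.98,-5.67) (-2.86,-5.94)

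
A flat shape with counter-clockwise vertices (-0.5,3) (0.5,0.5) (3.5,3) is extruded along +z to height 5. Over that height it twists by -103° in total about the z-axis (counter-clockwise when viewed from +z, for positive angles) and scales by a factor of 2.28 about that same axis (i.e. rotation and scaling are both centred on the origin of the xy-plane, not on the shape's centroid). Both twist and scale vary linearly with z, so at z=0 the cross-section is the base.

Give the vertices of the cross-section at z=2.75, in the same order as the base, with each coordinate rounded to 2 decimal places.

Cross-section at z=2.75: (3.80,3.52) (1.18,-0.24) (7.55,-2.17)

t = z/height = 2.75/5 = 0.55
s = 1 + (scale-1)·z/height = 1 + (2.28-1)·2.75/5 = 1.704000
θ = twist·z/height = -103°·2.75/5 = -56.6500° = -0.988729 rad
cos θ = 0.549752, sin θ = -0.835328 (intermediates below are computed at full precision and shown rounded to 5 d.p.)
v1: (-0.5,3) → rotate → (2.23111,2.06692) → ×s → (3.80181,3.52203) → (3.80,3.52)
v2: (0.5,0.5) → rotate → (0.69254,-0.14279) → ×s → (1.18009,-0.24331) → (1.18,-0.24)
v3: (3.5,3) → rotate → (4.43012,-1.27439) → ×s → (7.54892,-2.17156) → (7.55,-2.17)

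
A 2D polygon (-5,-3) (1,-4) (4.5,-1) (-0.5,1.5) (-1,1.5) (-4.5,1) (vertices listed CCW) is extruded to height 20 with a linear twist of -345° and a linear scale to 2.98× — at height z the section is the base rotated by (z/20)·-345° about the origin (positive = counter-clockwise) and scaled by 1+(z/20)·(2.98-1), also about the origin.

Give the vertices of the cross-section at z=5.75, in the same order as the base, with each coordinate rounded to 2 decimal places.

t = z/height = 5.75/20 = 0.2875
s = 1 + (scale-1)·z/height = 1 + (2.98-1)·5.75/20 = 1.569250
θ = twist·z/height = -345°·5.75/20 = -99.1875° = -1.731148 rad
cos θ = -0.159666, sin θ = -0.987171 (intermediates below are computed at full precision and shown rounded to 5 d.p.)
v1: (-5,-3) → rotate → (-2.16318,5.41485) → ×s → (-3.39458,8.49726) → (-3.39,8.50)
v2: (1,-4) → rotate → (-4.10835,-0.34851) → ×s → (-6.44703,-0.54690) → (-6.45,-0.55)
v3: (4.5,-1) → rotate → (-1.70567,-4.28260) → ×s → (-2.67662,-6.72048) → (-2.68,-6.72)
v4: (-0.5,1.5) → rotate → (1.56059,0.25409) → ×s → (2.44896,0.39873) → (2.45,0.40)
v5: (-1,1.5) → rotate → (1.64042,0.74767) → ×s → (2.57423,1.17328) → (2.57,1.17)
v6: (-4.5,1) → rotate → (1.70567,4.28260) → ×s → (2.67662,6.72048) → (2.68,6.72)

Cross-section at z=5.75: (-3.39,8.50) (-6.45,-0.55) (-2.68,-6.72) (2.45,0.40) (2.57,1.17) (2.68,6.72)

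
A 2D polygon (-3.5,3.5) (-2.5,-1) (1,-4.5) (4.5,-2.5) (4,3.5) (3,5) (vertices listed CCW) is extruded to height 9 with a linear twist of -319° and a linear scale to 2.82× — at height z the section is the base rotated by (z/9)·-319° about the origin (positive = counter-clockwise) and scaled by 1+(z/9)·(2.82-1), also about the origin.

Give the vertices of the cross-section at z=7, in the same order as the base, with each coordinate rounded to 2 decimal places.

t = z/height = 7/9 = 0.777778
s = 1 + (scale-1)·z/height = 1 + (2.82-1)·7/9 = 2.415556
θ = twist·z/height = -319°·7/9 = -248.1111° = -4.330356 rad
cos θ = -0.372808, sin θ = 0.927909 (intermediates below are computed at full precision and shown rounded to 5 d.p.)
v1: (-3.5,3.5) → rotate → (-1.94285,-4.55251) → ×s → (-4.69307,-10.99683) → (-4.69,-11.00)
v2: (-2.5,-1) → rotate → (1.85993,-1.94696) → ×s → (4.49276,-4.70300) → (4.49,-4.70)
v3: (1,-4.5) → rotate → (3.80278,2.60554) → ×s → (9.18583,6.29384) → (9.19,6.29)
v4: (4.5,-2.5) → rotate → (0.64214,5.10761) → ×s → (1.55112,12.33771) → (1.55,12.34)
v5: (4,3.5) → rotate → (-4.73891,2.40681) → ×s → (-11.44710,5.81378) → (-11.45,5.81)
v6: (3,5) → rotate → (-5.75797,0.91969) → ×s → (-13.90869,2.22155) → (-13.91,2.22)

Cross-section at z=7: (-4.69,-11.00) (4.49,-4.70) (9.19,6.29) (1.55,12.34) (-11.45,5.81) (-13.91,2.22)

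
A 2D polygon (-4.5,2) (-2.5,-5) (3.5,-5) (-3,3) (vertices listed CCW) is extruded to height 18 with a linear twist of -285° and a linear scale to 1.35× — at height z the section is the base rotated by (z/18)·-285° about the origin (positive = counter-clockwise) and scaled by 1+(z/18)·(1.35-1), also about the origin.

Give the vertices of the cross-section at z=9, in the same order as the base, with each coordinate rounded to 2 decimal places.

Cross-section at z=9: (5.63,1.35) (-1.25,6.45) (-6.84,2.16) (4.94,-0.65)

t = z/height = 9/18 = 0.5
s = 1 + (scale-1)·z/height = 1 + (1.35-1)·9/18 = 1.175000
θ = twist·z/height = -285°·9/18 = -142.5000° = -2.487094 rad
cos θ = -0.793353, sin θ = -0.608761 (intermediates below are computed at full precision and shown rounded to 5 d.p.)
v1: (-4.5,2) → rotate → (4.78761,1.15272) → ×s → (5.62545,1.35445) → (5.63,1.35)
v2: (-2.5,-5) → rotate → (-1.06042,5.48867) → ×s → (-1.24600,6.44919) → (-1.25,6.45)
v3: (3.5,-5) → rotate → (-5.82054,1.83610) → ×s → (-6.83914,2.15742) → (-6.84,2.16)
v4: (-3,3) → rotate → (4.20634,-0.55378) → ×s → (4.94245,-0.65069) → (4.94,-0.65)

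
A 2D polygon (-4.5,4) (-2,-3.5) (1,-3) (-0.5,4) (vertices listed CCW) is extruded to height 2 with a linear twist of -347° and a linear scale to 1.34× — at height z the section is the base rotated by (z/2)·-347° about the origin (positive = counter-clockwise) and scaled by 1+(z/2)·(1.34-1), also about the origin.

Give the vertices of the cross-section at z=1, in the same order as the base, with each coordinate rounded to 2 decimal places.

t = z/height = 1/2 = 0.5
s = 1 + (scale-1)·z/height = 1 + (1.34-1)·1/2 = 1.170000
θ = twist·z/height = -347°·1/2 = -173.5000° = -3.028146 rad
cos θ = -0.993572, sin θ = -0.113203 (intermediates below are computed at full precision and shown rounded to 5 d.p.)
v1: (-4.5,4) → rotate → (4.92389,-3.46487) → ×s → (5.76095,-4.05390) → (5.76,-4.05)
v2: (-2,-3.5) → rotate → (1.59093,3.70391) → ×s → (1.86139,4.33357) → (1.86,4.33)
v3: (1,-3) → rotate → (-1.33318,2.86751) → ×s → (-1.55982,3.35499) → (-1.56,3.35)
v4: (-0.5,4) → rotate → (0.94960,-3.91769) → ×s → (1.11103,-4.58369) → (1.11,-4.58)

Cross-section at z=1: (5.76,-4.05) (1.86,4.33) (-1.56,3.35) (1.11,-4.58)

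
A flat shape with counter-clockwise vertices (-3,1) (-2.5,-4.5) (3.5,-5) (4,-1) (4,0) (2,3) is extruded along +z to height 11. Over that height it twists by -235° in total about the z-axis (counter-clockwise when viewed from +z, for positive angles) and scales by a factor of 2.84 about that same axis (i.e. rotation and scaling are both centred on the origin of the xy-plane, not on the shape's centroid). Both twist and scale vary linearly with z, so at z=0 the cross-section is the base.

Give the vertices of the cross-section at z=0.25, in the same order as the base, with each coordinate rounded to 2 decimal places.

Cross-section at z=0.25: (-3.01,1.33) (-3.03,-4.43) (3.15,-5.53) (4.05,-1.43) (4.15,-0.39) (2.37,2.92)

t = z/height = 0.25/11 = 0.0227273
s = 1 + (scale-1)·z/height = 1 + (2.84-1)·0.25/11 = 1.041818
θ = twist·z/height = -235°·0.25/11 = -5.3409° = -0.093216 rad
cos θ = 0.995658, sin θ = -0.093082 (intermediates below are computed at full precision and shown rounded to 5 d.p.)
v1: (-3,1) → rotate → (-2.89389,1.27490) → ×s → (-3.01491,1.32822) → (-3.01,1.33)
v2: (-2.5,-4.5) → rotate → (-2.90801,-4.24776) → ×s → (-3.02962,-4.42539) → (-3.03,-4.43)
v3: (3.5,-5) → rotate → (3.01940,-5.30408) → ×s → (3.14566,-5.52588) → (3.15,-5.53)
v4: (4,-1) → rotate → (3.88955,-1.36798) → ×s → (4.05221,-1.42519) → (4.05,-1.43)
v5: (4,0) → rotate → (3.98263,-0.37233) → ×s → (4.14918,-0.38790) → (4.15,-0.39)
v6: (2,3) → rotate → (2.27056,2.80081) → ×s → (2.36551,2.91794) → (2.37,2.92)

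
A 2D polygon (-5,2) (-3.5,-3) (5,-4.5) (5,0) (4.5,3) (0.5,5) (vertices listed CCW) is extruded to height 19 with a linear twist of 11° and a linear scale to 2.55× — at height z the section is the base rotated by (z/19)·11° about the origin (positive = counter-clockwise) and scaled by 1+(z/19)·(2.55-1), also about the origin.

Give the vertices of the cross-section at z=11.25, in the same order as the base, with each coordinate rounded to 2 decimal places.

Cross-section at z=11.25: (-9.96,2.72) (-6.02,-6.48) (10.51,-7.49) (9.53,1.09) (7.92,6.70) (-0.13,9.64)

t = z/height = 11.25/19 = 0.592105
s = 1 + (scale-1)·z/height = 1 + (2.55-1)·11.25/19 = 1.917763
θ = twist·z/height = 11°·11.25/19 = 6.5132° = 0.113676 rad
cos θ = 0.993546, sin θ = 0.113431 (intermediates below are computed at full precision and shown rounded to 5 d.p.)
v1: (-5,2) → rotate → (-5.19459,1.41993) → ×s → (-9.96200,2.72310) → (-9.96,2.72)
v2: (-3.5,-3) → rotate → (-3.13712,-3.37765) → ×s → (-6.01625,-6.47753) → (-6.02,-6.48)
v3: (5,-4.5) → rotate → (5.47817,-3.90380) → ×s → (10.50583,-7.48656) → (10.51,-7.49)
v4: (5,0) → rotate → (4.96773,0.56716) → ×s → (9.52693,1.08767) → (9.53,1.09)
v5: (4.5,3) → rotate → (4.13066,3.49108) → ×s → (7.92163,6.69506) → (7.92,6.70)
v6: (0.5,5) → rotate → (-0.07038,5.02444) → ×s → (-0.13498,9.63570) → (-0.13,9.64)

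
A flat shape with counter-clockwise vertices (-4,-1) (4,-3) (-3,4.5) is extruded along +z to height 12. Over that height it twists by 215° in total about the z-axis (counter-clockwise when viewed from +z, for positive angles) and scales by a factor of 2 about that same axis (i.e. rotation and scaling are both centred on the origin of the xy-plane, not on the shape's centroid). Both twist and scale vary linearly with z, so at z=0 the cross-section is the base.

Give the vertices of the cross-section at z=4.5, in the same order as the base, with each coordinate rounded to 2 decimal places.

t = z/height = 4.5/12 = 0.375
s = 1 + (scale-1)·z/height = 1 + (2-1)·4.5/12 = 1.375000
θ = twist·z/height = 215°·4.5/12 = 80.6250° = 1.407172 rad
cos θ = 0.162895, sin θ = 0.986643 (intermediates below are computed at full precision and shown rounded to 5 d.p.)
v1: (-4,-1) → rotate → (0.33506,-4.10947) → ×s → (0.46071,-5.65052) → (0.46,-5.65)
v2: (4,-3) → rotate → (3.61151,3.45789) → ×s → (4.96583,4.75459) → (4.97,4.75)
v3: (-3,4.5) → rotate → (-4.92858,-2.22690) → ×s → (-6.77680,-3.06199) → (-6.78,-3.06)

Cross-section at z=4.5: (0.46,-5.65) (4.97,4.75) (-6.78,-3.06)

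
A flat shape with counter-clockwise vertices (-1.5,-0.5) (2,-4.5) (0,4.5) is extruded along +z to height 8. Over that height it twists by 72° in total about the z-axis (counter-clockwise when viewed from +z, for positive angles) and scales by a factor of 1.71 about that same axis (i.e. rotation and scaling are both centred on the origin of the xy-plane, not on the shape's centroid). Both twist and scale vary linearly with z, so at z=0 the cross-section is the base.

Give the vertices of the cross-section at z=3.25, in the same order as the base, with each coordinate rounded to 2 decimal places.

Cross-section at z=3.25: (-1.37,-1.51) (5.08,-3.80) (-2.83,5.06)

t = z/height = 3.25/8 = 0.40625
s = 1 + (scale-1)·z/height = 1 + (1.71-1)·3.25/8 = 1.288438
θ = twist·z/height = 72°·3.25/8 = 29.2500° = 0.510509 rad
cos θ = 0.872496, sin θ = 0.488621 (intermediates below are computed at full precision and shown rounded to 5 d.p.)
v1: (-1.5,-0.5) → rotate → (-1.06443,-1.16918) → ×s → (-1.37146,-1.50642) → (-1.37,-1.51)
v2: (2,-4.5) → rotate → (3.94379,-2.94899) → ×s → (5.08132,-3.79959) → (5.08,-3.80)
v3: (0,4.5) → rotate → (-2.19880,3.92623) → ×s → (-2.83301,5.05870) → (-2.83,5.06)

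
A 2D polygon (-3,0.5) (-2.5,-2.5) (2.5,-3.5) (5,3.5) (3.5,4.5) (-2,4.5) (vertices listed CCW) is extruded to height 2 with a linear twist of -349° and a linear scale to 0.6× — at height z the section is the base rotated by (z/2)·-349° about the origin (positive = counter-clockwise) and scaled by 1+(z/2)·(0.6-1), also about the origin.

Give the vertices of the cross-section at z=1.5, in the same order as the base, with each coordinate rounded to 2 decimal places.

t = z/height = 1.5/2 = 0.75
s = 1 + (scale-1)·z/height = 1 + (0.6-1)·1.5/2 = 0.700000
θ = twist·z/height = -349°·1.5/2 = -261.7500° = -4.568399 rad
cos θ = -0.143493, sin θ = 0.989651 (intermediates below are computed at full precision and shown rounded to 5 d.p.)
v1: (-3,0.5) → rotate → (-0.06435,-3.04070) → ×s → (-0.04504,-2.12849) → (-0.05,-2.13)
v2: (-2.5,-2.5) → rotate → (2.83286,-2.11540) → ×s → (1.98300,-1.48078) → (1.98,-1.48)
v3: (2.5,-3.5) → rotate → (3.10505,2.97635) → ×s → (2.17353,2.08345) → (2.17,2.08)
v4: (5,3.5) → rotate → (-4.18124,4.44603) → ×s → (-2.92687,3.11222) → (-2.93,3.11)
v5: (3.5,4.5) → rotate → (-4.95566,2.81806) → ×s → (-3.46896,1.97264) → (-3.47,1.97)
v6: (-2,4.5) → rotate → (-4.16645,-2.62502) → ×s → (-2.91651,-1.83751) → (-2.92,-1.84)

Cross-section at z=1.5: (-0.05,-2.13) (1.98,-1.48) (2.17,2.08) (-2.93,3.11) (-3.47,1.97) (-2.92,-1.84)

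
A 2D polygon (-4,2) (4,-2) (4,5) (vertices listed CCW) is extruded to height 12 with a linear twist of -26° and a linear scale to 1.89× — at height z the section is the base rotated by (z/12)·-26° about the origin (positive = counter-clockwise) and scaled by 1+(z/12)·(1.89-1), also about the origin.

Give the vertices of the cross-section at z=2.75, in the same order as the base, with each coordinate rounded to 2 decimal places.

t = z/height = 2.75/12 = 0.229167
s = 1 + (scale-1)·z/height = 1 + (1.89-1)·2.75/12 = 1.203958
θ = twist·z/height = -26°·2.75/12 = -5.9583° = -0.103993 rad
cos θ = 0.994598, sin θ = -0.103805 (intermediates below are computed at full precision and shown rounded to 5 d.p.)
v1: (-4,2) → rotate → (-3.77078,2.40442) → ×s → (-4.53986,2.89482) → (-4.54,2.89)
v2: (4,-2) → rotate → (3.77078,-2.40442) → ×s → (4.53986,-2.89482) → (4.54,-2.89)
v3: (4,5) → rotate → (4.49742,4.55777) → ×s → (5.41470,5.48736) → (5.41,5.49)

Cross-section at z=2.75: (-4.54,2.89) (4.54,-2.89) (5.41,5.49)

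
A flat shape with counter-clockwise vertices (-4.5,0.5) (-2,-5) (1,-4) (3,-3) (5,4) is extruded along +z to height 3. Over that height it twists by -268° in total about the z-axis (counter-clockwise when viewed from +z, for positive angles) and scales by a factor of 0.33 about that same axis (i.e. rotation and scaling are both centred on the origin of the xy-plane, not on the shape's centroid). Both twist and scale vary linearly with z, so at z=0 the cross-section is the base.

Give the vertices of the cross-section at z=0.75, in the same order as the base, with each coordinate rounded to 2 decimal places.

Cross-section at z=0.75: (-1.08,3.61) (-4.48,-0.09) (-2.74,-2.07) (-1.32,-3.27) (4.69,-2.53)

t = z/height = 0.75/3 = 0.25
s = 1 + (scale-1)·z/height = 1 + (0.33-1)·0.75/3 = 0.832500
θ = twist·z/height = -268°·0.75/3 = -67.0000° = -1.169371 rad
cos θ = 0.390731, sin θ = -0.920505 (intermediates below are computed at full precision and shown rounded to 5 d.p.)
v1: (-4.5,0.5) → rotate → (-1.29804,4.33764) → ×s → (-1.08062,3.61108) → (-1.08,3.61)
v2: (-2,-5) → rotate → (-5.38399,-0.11265) → ×s → (-4.48217,-0.09378) → (-4.48,-0.09)
v3: (1,-4) → rotate → (-3.29129,-2.48343) → ×s → (-2.74000,-2.06745) → (-2.74,-2.07)
v4: (3,-3) → rotate → (-1.58932,-3.93371) → ×s → (-1.32311,-3.27481) → (-1.32,-3.27)
v5: (5,4) → rotate → (5.63568,-3.03960) → ×s → (4.69170,-2.53047) → (4.69,-2.53)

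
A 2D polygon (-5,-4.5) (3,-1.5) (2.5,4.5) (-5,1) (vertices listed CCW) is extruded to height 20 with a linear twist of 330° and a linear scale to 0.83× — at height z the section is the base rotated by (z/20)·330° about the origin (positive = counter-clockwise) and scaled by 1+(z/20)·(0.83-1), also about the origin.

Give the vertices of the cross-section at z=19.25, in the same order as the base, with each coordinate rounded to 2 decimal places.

t = z/height = 19.25/20 = 0.9625
s = 1 + (scale-1)·z/height = 1 + (0.83-1)·19.25/20 = 0.836375
θ = twist·z/height = 330°·19.25/20 = 317.6250° = 5.543602 rad
cos θ = 0.738749, sin θ = -0.673980 (intermediates below are computed at full precision and shown rounded to 5 d.p.)
v1: (-5,-4.5) → rotate → (-6.72666,0.04553) → ×s → (-5.62601,0.03808) → (-5.63,0.04)
v2: (3,-1.5) → rotate → (1.20528,-3.13006) → ×s → (1.00806,-2.61791) → (1.01,-2.62)
v3: (2.5,4.5) → rotate → (4.87978,1.63942) → ×s → (4.08133,1.37117) → (4.08,1.37)
v4: (-5,1) → rotate → (-3.01977,4.10865) → ×s → (-2.52566,3.43637) → (-2.53,3.44)

Cross-section at z=19.25: (-5.63,0.04) (1.01,-2.62) (4.08,1.37) (-2.53,3.44)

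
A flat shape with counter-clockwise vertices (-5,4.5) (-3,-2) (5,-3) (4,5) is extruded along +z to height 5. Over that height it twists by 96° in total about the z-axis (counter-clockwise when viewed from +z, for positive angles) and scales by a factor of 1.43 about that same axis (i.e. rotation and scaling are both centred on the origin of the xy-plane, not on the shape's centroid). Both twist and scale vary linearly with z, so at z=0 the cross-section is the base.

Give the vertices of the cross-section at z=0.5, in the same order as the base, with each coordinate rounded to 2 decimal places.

t = z/height = 0.5/5 = 0.1
s = 1 + (scale-1)·z/height = 1 + (1.43-1)·0.5/5 = 1.043000
θ = twist·z/height = 96°·0.5/5 = 9.6000° = 0.167552 rad
cos θ = 0.985996, sin θ = 0.166769 (intermediates below are computed at full precision and shown rounded to 5 d.p.)
v1: (-5,4.5) → rotate → (-5.68044,3.60314) → ×s → (-5.92470,3.75807) → (-5.92,3.76)
v2: (-3,-2) → rotate → (-2.62445,-2.47230) → ×s → (-2.73730,-2.57861) → (-2.74,-2.58)
v3: (5,-3) → rotate → (5.43029,-2.12414) → ×s → (5.66379,-2.21548) → (5.66,-2.22)
v4: (4,5) → rotate → (3.11014,5.59706) → ×s → (3.24388,5.83773) → (3.24,5.84)

Cross-section at z=0.5: (-5.92,3.76) (-2.74,-2.58) (5.66,-2.22) (3.24,5.84)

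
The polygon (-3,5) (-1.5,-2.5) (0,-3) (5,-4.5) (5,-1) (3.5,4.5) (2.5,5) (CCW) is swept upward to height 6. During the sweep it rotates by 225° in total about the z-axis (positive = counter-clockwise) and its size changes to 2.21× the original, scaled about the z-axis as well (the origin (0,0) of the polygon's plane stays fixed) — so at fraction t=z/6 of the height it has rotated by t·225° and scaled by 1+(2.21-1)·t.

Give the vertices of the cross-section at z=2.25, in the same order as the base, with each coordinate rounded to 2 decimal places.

Cross-section at z=2.25: (-7.66,-3.63) (3.40,-2.53) (4.34,-0.43) (7.22,6.59) (2.16,7.09) (-6.01,5.70) (-6.88,4.33)

t = z/height = 2.25/6 = 0.375
s = 1 + (scale-1)·z/height = 1 + (2.21-1)·2.25/6 = 1.453750
θ = twist·z/height = 225°·2.25/6 = 84.3750° = 1.472622 rad
cos θ = 0.098017, sin θ = 0.995185 (intermediates below are computed at full precision and shown rounded to 5 d.p.)
v1: (-3,5) → rotate → (-5.26998,-2.49547) → ×s → (-7.66123,-3.62779) → (-7.66,-3.63)
v2: (-1.5,-2.5) → rotate → (2.34094,-1.73782) → ×s → (3.40314,-2.52636) → (3.40,-2.53)
v3: (0,-3) → rotate → (2.98555,-0.29405) → ×s → (4.34025,-0.42748) → (4.34,-0.43)
v4: (5,-4.5) → rotate → (4.96842,4.53485) → ×s → (7.22284,6.59253) → (7.22,6.59)
v5: (5,-1) → rotate → (1.48527,4.87791) → ×s → (2.15921,7.09126) → (2.16,7.09)
v6: (3.5,4.5) → rotate → (-4.13527,3.92422) → ×s → (-6.01165,5.70484) → (-6.01,5.70)
v7: (2.5,5) → rotate → (-4.73088,2.97805) → ×s → (-6.87752,4.32934) → (-6.88,4.33)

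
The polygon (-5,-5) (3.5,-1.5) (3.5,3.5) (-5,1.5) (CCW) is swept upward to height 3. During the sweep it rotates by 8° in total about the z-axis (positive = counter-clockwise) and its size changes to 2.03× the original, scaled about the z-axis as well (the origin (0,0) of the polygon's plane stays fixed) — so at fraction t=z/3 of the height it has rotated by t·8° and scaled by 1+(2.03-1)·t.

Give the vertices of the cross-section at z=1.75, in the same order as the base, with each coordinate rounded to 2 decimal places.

t = z/height = 1.75/3 = 0.583333
s = 1 + (scale-1)·z/height = 1 + (2.03-1)·1.75/3 = 1.600833
θ = twist·z/height = 8°·1.75/3 = 4.6667° = 0.081449 rad
cos θ = 0.996685, sin θ = 0.081359 (intermediates below are computed at full precision and shown rounded to 5 d.p.)
v1: (-5,-5) → rotate → (-4.57663,-5.39022) → ×s → (-7.32642,-8.62884) → (-7.33,-8.63)
v2: (3.5,-1.5) → rotate → (3.61044,-1.21027) → ×s → (5.77970,-1.93744) → (5.78,-1.94)
v3: (3.5,3.5) → rotate → (3.20364,3.77315) → ×s → (5.12850,6.04019) → (5.13,6.04)
v4: (-5,1.5) → rotate → (-5.10546,1.08823) → ×s → (-8.17299,1.74208) → (-8.17,1.74)

Cross-section at z=1.75: (-7.33,-8.63) (5.78,-1.94) (5.13,6.04) (-8.17,1.74)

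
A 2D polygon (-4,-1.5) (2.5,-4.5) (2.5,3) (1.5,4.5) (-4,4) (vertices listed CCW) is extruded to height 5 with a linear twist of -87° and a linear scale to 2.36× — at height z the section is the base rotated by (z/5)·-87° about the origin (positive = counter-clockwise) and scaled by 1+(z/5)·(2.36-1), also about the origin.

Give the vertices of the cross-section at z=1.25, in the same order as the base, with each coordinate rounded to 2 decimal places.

Cross-section at z=1.25: (-5.72,0.12) (0.88,-6.84) (4.60,2.49) (4.10,4.86) (-2.99,6.96)

t = z/height = 1.25/5 = 0.25
s = 1 + (scale-1)·z/height = 1 + (2.36-1)·1.25/5 = 1.340000
θ = twist·z/height = -87°·1.25/5 = -21.7500° = -0.379609 rad
cos θ = 0.928810, sin θ = -0.370557 (intermediates below are computed at full precision and shown rounded to 5 d.p.)
v1: (-4,-1.5) → rotate → (-4.27107,0.08902) → ×s → (-5.72324,0.11928) → (-5.72,0.12)
v2: (2.5,-4.5) → rotate → (0.65452,-5.10604) → ×s → (0.87705,-6.84209) → (0.88,-6.84)
v3: (2.5,3) → rotate → (3.43370,1.86004) → ×s → (4.60115,2.49245) → (4.60,2.49)
v4: (1.5,4.5) → rotate → (3.06072,3.62381) → ×s → (4.10137,4.85590) → (4.10,4.86)
v5: (-4,4) → rotate → (-2.23301,5.19747) → ×s → (-2.99223,6.96461) → (-2.99,6.96)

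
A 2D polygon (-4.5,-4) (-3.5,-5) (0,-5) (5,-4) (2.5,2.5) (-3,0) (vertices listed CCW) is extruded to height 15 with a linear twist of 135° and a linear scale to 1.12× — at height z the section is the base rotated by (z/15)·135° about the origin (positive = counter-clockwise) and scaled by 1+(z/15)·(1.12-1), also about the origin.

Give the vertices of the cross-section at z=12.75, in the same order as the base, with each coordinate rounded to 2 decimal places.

Cross-section at z=12.75: (6.08,-2.66) (6.62,-1.20) (5.00,2.31) (1.70,6.85) (-3.66,1.35) (1.38,-3.00)

t = z/height = 12.75/15 = 0.85
s = 1 + (scale-1)·z/height = 1 + (1.12-1)·12.75/15 = 1.102000
θ = twist·z/height = 135°·12.75/15 = 114.7500° = 2.002765 rad
cos θ = -0.418660, sin θ = 0.908143 (intermediates below are computed at full precision and shown rounded to 5 d.p.)
v1: (-4.5,-4) → rotate → (5.51654,-2.41201) → ×s → (6.07923,-2.65803) → (6.08,-2.66)
v2: (-3.5,-5) → rotate → (6.00602,-1.08520) → ×s → (6.61864,-1.19589) → (6.62,-1.20)
v3: (0,-5) → rotate → (4.54072,2.09330) → ×s → (5.00387,2.30682) → (5.00,2.31)
v4: (5,-4) → rotate → (1.53927,6.21535) → ×s → (1.69628,6.84932) → (1.70,6.85)
v5: (2.5,2.5) → rotate → (-3.31701,1.22371) → ×s → (-3.65534,1.34853) → (-3.66,1.35)
v6: (-3,0) → rotate → (1.25598,-2.72443) → ×s → (1.38409,-3.00232) → (1.38,-3.00)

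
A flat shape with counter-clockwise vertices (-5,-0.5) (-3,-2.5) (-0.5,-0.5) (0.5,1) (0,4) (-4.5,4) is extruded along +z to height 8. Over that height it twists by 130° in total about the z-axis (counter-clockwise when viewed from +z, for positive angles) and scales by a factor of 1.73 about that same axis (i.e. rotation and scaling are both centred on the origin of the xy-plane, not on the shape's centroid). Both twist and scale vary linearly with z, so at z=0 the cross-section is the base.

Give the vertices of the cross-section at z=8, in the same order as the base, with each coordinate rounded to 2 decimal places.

Cross-section at z=8: (6.22,-6.07) (6.65,-1.20) (1.22,-0.11) (-1.88,-0.45) (-5.30,-4.45) (-0.30,-10.41)

t = z/height = 8/8 = 1
s = 1 + (scale-1)·z/height = 1 + (1.73-1)·8/8 = 1.730000
θ = twist·z/height = 130°·8/8 = 130.0000° = 2.268928 rad
cos θ = -0.642788, sin θ = 0.766044 (intermediates below are computed at full precision and shown rounded to 5 d.p.)
v1: (-5,-0.5) → rotate → (3.59696,-3.50883) → ×s → (6.22274,-6.07027) → (6.22,-6.07)
v2: (-3,-2.5) → rotate → (3.84347,-0.69116) → ×s → (6.64921,-1.19571) → (6.65,-1.20)
v3: (-0.5,-0.5) → rotate → (0.70442,-0.06163) → ×s → (1.21864,-0.10662) → (1.22,-0.11)
v4: (0.5,1) → rotate → (-1.08744,-0.25977) → ×s → (-1.88127,-0.44939) → (-1.88,-0.45)
v5: (0,4) → rotate → (-3.06418,-2.57115) → ×s → (-5.30103,-4.44809) → (-5.30,-4.45)
v6: (-4.5,4) → rotate → (-0.17163,-6.01835) → ×s → (-0.29693,-10.41175) → (-0.30,-10.41)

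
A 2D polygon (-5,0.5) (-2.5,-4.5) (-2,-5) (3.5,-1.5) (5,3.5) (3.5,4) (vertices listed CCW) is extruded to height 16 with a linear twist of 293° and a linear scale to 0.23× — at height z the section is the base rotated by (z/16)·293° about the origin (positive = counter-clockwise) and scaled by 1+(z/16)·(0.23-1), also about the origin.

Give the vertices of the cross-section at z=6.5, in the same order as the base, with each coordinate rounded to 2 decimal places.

Cross-section at z=6.5: (1.37,-3.17) (3.54,0.00) (3.67,0.47) (-0.27,2.60) (-3.77,1.84) (-3.57,0.77)

t = z/height = 6.5/16 = 0.40625
s = 1 + (scale-1)·z/height = 1 + (0.23-1)·6.5/16 = 0.687188
θ = twist·z/height = 293°·6.5/16 = 119.0313° = 2.077487 rad
cos θ = -0.485287, sin θ = 0.874355 (intermediates below are computed at full precision and shown rounded to 5 d.p.)
v1: (-5,0.5) → rotate → (1.98926,-4.61442) → ×s → (1.36699,-3.17097) → (1.37,-3.17)
v2: (-2.5,-4.5) → rotate → (5.14781,-0.00210) → ×s → (3.53751,-0.00144) → (3.54,0.00)
v3: (-2,-5) → rotate → (5.34235,0.67772) → ×s → (3.67120,0.46572) → (3.67,0.47)
v4: (3.5,-1.5) → rotate → (-0.38697,3.78817) → ×s → (-0.26592,2.60319) → (-0.27,2.60)
v5: (5,3.5) → rotate → (-5.48668,2.67327) → ×s → (-3.77038,1.83704) → (-3.77,1.84)
v6: (3.5,4) → rotate → (-5.19592,1.11910) → ×s → (-3.57057,0.76903) → (-3.57,0.77)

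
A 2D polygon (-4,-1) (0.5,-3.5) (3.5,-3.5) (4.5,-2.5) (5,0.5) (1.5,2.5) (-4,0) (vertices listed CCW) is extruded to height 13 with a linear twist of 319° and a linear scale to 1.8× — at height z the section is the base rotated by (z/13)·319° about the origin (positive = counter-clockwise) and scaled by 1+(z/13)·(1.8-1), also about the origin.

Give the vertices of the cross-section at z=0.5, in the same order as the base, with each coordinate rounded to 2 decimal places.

t = z/height = 0.5/13 = 0.0384615
s = 1 + (scale-1)·z/height = 1 + (1.8-1)·0.5/13 = 1.030769
θ = twist·z/height = 319°·0.5/13 = 12.2692° = 0.214138 rad
cos θ = 0.977160, sin θ = 0.212506 (intermediates below are computed at full precision and shown rounded to 5 d.p.)
v1: (-4,-1) → rotate → (-3.69613,-1.82718) → ×s → (-3.80986,-1.88340) → (-3.81,-1.88)
v2: (0.5,-3.5) → rotate → (1.23235,-3.31381) → ×s → (1.27027,-3.41577) → (1.27,-3.42)
v3: (3.5,-3.5) → rotate → (4.16383,-2.67629) → ×s → (4.29195,-2.75864) → (4.29,-2.76)
v4: (4.5,-2.5) → rotate → (4.92848,-1.48662) → ×s → (5.08013,-1.53237) → (5.08,-1.53)
v5: (5,0.5) → rotate → (4.77955,1.55111) → ×s → (4.92661,1.59883) → (4.93,1.60)
v6: (1.5,2.5) → rotate → (0.93448,2.76166) → ×s → (0.96323,2.84663) → (0.96,2.85)
v7: (-4,0) → rotate → (-3.90864,-0.85002) → ×s → (-4.02891,-0.87618) → (-4.03,-0.88)

Cross-section at z=0.5: (-3.81,-1.88) (1.27,-3.42) (4.29,-2.76) (5.08,-1.53) (4.93,1.60) (0.96,2.85) (-4.03,-0.88)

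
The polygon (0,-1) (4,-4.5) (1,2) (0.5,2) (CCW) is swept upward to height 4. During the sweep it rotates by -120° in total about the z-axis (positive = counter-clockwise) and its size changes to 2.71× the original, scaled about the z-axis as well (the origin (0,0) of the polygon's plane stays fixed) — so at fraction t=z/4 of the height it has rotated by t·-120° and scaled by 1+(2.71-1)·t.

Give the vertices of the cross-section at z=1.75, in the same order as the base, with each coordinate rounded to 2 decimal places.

t = z/height = 1.75/4 = 0.4375
s = 1 + (scale-1)·z/height = 1 + (2.71-1)·1.75/4 = 1.748125
θ = twist·z/height = -120°·1.75/4 = -52.5000° = -0.916298 rad
cos θ = 0.608761, sin θ = -0.793353 (intermediates below are computed at full precision and shown rounded to 5 d.p.)
v1: (0,-1) → rotate → (-0.79335,-0.60876) → ×s → (-1.38688,-1.06419) → (-1.39,-1.06)
v2: (4,-4.5) → rotate → (-1.13504,-5.91284) → ×s → (-1.98420,-10.33638) → (-1.98,-10.34)
v3: (1,2) → rotate → (2.19547,0.42417) → ×s → (3.83795,0.74150) → (3.84,0.74)
v4: (0.5,2) → rotate → (1.89109,0.82085) → ×s → (3.30586,1.43494) → (3.31,1.43)

Cross-section at z=1.75: (-1.39,-1.06) (-1.98,-10.34) (3.84,0.74) (3.31,1.43)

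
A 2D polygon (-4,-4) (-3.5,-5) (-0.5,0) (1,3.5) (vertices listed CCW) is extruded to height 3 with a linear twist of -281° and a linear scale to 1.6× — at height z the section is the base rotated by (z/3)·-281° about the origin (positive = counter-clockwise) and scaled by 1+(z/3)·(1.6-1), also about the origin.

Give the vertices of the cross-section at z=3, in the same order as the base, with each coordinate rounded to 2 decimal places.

t = z/height = 3/3 = 1
s = 1 + (scale-1)·z/height = 1 + (1.6-1)·3/3 = 1.600000
θ = twist·z/height = -281°·3/3 = -281.0000° = -4.904375 rad
cos θ = 0.190809, sin θ = 0.981627 (intermediates below are computed at full precision and shown rounded to 5 d.p.)
v1: (-4,-4) → rotate → (3.16327,-4.68974) → ×s → (5.06124,-7.50359) → (5.06,-7.50)
v2: (-3.5,-5) → rotate → (4.24030,-4.38974) → ×s → (6.78449,-7.02358) → (6.78,-7.02)
v3: (-0.5,0) → rotate → (-0.09540,-0.49081) → ×s → (-0.15265,-0.78530) → (-0.15,-0.79)
v4: (1,3.5) → rotate → (-3.24489,1.64946) → ×s → (-5.19182,2.63913) → (-5.19,2.64)

Cross-section at z=3: (5.06,-7.50) (6.78,-7.02) (-0.15,-0.79) (-5.19,2.64)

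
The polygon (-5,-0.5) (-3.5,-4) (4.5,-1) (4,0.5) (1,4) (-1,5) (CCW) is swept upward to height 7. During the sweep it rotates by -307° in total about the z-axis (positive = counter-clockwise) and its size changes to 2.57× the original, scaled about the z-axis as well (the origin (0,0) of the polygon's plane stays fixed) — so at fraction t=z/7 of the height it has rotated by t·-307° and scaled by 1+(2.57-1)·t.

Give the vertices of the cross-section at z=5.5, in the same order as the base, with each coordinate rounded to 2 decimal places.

Cross-section at z=5.5: (6.36,-9.25) (11.59,-2.55) (-2.88,9.88) (-5.28,7.29) (-8.91,-2.34) (-8.71,-7.34)

t = z/height = 5.5/7 = 0.785714
s = 1 + (scale-1)·z/height = 1 + (2.57-1)·5.5/7 = 2.233571
θ = twist·z/height = -307°·5.5/7 = -241.2143° = -4.209983 rad
cos θ = -0.481535, sin θ = 0.876427 (intermediates below are computed at full precision and shown rounded to 5 d.p.)
v1: (-5,-0.5) → rotate → (2.84589,-4.14137) → ×s → (6.35650,-9.25004) → (6.36,-9.25)
v2: (-3.5,-4) → rotate → (5.19108,-1.14135) → ×s → (11.59465,-2.54929) → (11.59,-2.55)
v3: (4.5,-1) → rotate → (-1.29048,4.42546) → ×s → (-2.88238,9.88457) → (-2.88,9.88)
v4: (4,0.5) → rotate → (-2.36435,3.26494) → ×s → (-5.28095,7.29248) → (-5.28,7.29)
v5: (1,4) → rotate → (-3.98724,-1.04971) → ×s → (-8.90579,-2.34461) → (-8.91,-2.34)
v6: (-1,5) → rotate → (-3.90060,-3.28410) → ×s → (-8.71227,-7.33528) → (-8.71,-7.34)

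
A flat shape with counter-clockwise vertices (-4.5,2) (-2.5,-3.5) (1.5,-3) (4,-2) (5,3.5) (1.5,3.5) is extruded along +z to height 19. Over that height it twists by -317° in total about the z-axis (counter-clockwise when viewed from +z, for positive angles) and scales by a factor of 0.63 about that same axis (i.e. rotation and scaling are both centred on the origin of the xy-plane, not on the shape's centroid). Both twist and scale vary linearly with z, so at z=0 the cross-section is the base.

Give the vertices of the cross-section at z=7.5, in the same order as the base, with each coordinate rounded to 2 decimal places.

t = z/height = 7.5/19 = 0.394737
s = 1 + (scale-1)·z/height = 1 + (0.63-1)·7.5/19 = 0.853947
θ = twist·z/height = -317°·7.5/19 = -125.1316° = -2.183958 rad
cos θ = -0.575456, sin θ = -0.817833 (intermediates below are computed at full precision and shown rounded to 5 d.p.)
v1: (-4.5,2) → rotate → (4.22522,2.52933) → ×s → (3.60811,2.15992) → (3.61,2.16)
v2: (-2.5,-3.5) → rotate → (-1.42377,4.05868) → ×s → (-1.21583,3.46590) → (-1.22,3.47)
v3: (1.5,-3) → rotate → (-3.31668,0.49962) → ×s → (-2.83227,0.42665) → (-2.83,0.43)
v4: (4,-2) → rotate → (-3.93749,-2.12042) → ×s → (-3.36241,-1.81073) → (-3.36,-1.81)
v5: (5,3.5) → rotate → (-0.01487,-6.10326) → ×s → (-0.01269,-5.21186) → (-0.01,-5.21)
v6: (1.5,3.5) → rotate → (1.99923,-3.24085) → ×s → (1.70724,-2.76751) → (1.71,-2.77)

Cross-section at z=7.5: (3.61,2.16) (-1.22,3.47) (-2.83,0.43) (-3.36,-1.81) (-0.01,-5.21) (1.71,-2.77)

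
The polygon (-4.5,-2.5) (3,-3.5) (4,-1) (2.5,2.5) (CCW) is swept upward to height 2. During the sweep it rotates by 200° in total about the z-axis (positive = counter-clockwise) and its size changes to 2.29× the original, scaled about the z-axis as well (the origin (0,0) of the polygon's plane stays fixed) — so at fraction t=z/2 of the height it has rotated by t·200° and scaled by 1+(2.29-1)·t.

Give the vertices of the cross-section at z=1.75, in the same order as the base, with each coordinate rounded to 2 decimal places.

Cross-section at z=1.75: (10.01,4.47) (-5.71,7.98) (-8.30,2.86) (-5.77,-4.84)

t = z/height = 1.75/2 = 0.875
s = 1 + (scale-1)·z/height = 1 + (2.29-1)·1.75/2 = 2.128750
θ = twist·z/height = 200°·1.75/2 = 175.0000° = 3.054326 rad
cos θ = -0.996195, sin θ = 0.087156 (intermediates below are computed at full precision and shown rounded to 5 d.p.)
v1: (-4.5,-2.5) → rotate → (4.70077,2.09829) → ×s → (10.00675,4.46673) → (10.01,4.47)
v2: (3,-3.5) → rotate → (-2.68354,3.74815) → ×s → (-5.71258,7.97887) → (-5.71,7.98)
v3: (4,-1) → rotate → (-3.89762,1.34482) → ×s → (-8.29707,2.86278) → (-8.30,2.86)
v4: (2.5,2.5) → rotate → (-2.70838,-2.27260) → ×s → (-5.76546,-4.83779) → (-5.77,-4.84)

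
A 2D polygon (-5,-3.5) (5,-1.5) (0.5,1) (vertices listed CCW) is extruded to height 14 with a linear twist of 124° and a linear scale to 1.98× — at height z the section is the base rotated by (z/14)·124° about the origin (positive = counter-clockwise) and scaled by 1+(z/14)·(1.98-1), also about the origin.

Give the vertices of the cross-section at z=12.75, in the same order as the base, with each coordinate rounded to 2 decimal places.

t = z/height = 12.75/14 = 0.910714
s = 1 + (scale-1)·z/height = 1 + (1.98-1)·12.75/14 = 1.892500
θ = twist·z/height = 124°·12.75/14 = 112.9286° = 1.970975 rad
cos θ = -0.389583, sin θ = 0.920991 (intermediates below are computed at full precision and shown rounded to 5 d.p.)
v1: (-5,-3.5) → rotate → (5.17139,-3.24141) → ×s → (9.78685,-6.13438) → (9.79,-6.13)
v2: (5,-1.5) → rotate → (-0.56643,5.18933) → ×s → (-1.07197,9.82081) → (-1.07,9.82)
v3: (0.5,1) → rotate → (-1.11578,0.07091) → ×s → (-2.11162,0.13420) → (-2.11,0.13)

Cross-section at z=12.75: (9.79,-6.13) (-1.07,9.82) (-2.11,0.13)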